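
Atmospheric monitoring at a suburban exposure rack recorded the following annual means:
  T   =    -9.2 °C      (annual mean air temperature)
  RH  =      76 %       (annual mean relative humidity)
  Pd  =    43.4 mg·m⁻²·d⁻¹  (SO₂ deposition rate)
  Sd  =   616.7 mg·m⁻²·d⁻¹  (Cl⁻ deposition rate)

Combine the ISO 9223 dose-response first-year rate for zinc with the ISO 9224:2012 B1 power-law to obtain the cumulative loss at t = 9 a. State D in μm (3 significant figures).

zinc: T≤10 °C ⇒ hinge +0.038·(-9.2−10) = -0.7296
  Pd branch = 0.0129·Pd^0.44·e^(0.046·RH+f) = 1.078 μm/a
  Sd branch = 0.0175·Sd^0.57·e^(0.008·RH+0.085·T) = 0.5725 μm/a
  sum: 1.078 + 0.5725 → r_corr = 1.65 μm/a
ISO 9224: D(t) = r_corr · t^b with b = 0.813 (zinc, B1)
  D(9) = 1.65 × 9^0.813 = 1.65 × 5.968 = 9.848 μm

D(9) = 9.85 μm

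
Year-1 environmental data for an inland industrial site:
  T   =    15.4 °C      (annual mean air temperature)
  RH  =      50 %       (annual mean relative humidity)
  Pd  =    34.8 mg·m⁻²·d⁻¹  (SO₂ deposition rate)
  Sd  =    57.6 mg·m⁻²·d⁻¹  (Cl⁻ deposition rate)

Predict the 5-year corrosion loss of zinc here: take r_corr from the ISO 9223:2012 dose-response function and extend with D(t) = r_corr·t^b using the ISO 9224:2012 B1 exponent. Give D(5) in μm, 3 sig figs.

zinc: T>10 °C ⇒ hinge -0.071·(15.4−10) = -0.3834
  sulphur-dioxide contribution → 0.4181 μm/a
  chloride contribution → 0.9743 μm/a
  ⇒ r_corr(zinc) = 1.392 μm/a
Long-term exponent b (ISO 9224 Table 2, B1) = 0.813
  D(5) = 1.392 × 5^0.813 = 1.392 × 3.701 = 5.152 μm

D(5) = 5.15 μm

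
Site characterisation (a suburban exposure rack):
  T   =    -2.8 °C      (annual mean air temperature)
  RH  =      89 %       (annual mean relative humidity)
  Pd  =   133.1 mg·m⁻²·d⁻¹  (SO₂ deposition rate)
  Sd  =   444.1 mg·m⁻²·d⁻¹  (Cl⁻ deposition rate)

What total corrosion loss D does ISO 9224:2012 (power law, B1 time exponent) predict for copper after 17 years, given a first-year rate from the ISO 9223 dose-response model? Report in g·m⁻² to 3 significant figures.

D(17) = 110 g·m⁻²

copper: temperature factor f = +0.126·(-12.8) = -1.6128
  sulphur-dioxide contribution → 0.7188 μm/a
  chloride contribution → 1.141 μm/a
  total first-year rate 1.86 μm/a
Power-law: D(17) = r_corr · 17^0.667
  D(17) = 1.86 × 17^0.667 = 1.86 × 6.618 = 12.31 μm
  Mass loss = 12.31 μm × 8.96 g/cm³ = 110.3 g·m⁻²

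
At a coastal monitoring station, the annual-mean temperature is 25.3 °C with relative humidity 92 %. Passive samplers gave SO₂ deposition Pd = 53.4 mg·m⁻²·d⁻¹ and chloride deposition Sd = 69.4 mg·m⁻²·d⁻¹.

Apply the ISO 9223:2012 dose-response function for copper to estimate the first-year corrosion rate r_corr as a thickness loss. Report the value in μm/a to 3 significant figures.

copper: T>10 °C ⇒ hinge -0.080·(25.3−10) = -1.2240
  sulphur-dioxide contribution → 0.9982 μm/a
  chloride contribution → 3.053 μm/a
  ⇒ r_corr(copper) = 4.051 μm/a

r_corr = 4.05 μm/a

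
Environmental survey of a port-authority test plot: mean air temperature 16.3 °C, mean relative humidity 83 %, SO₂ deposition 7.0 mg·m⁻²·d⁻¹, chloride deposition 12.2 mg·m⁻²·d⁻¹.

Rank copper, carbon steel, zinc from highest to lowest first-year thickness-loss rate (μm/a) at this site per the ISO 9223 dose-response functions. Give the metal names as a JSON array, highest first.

["carbon steel", "copper", "zinc"]

copper: f(T) = -0.080·(T−10) [T>10 °C] = -0.5040
  Pd branch = 0.0053·Pd^0.26·e^(0.059·RH+f) = 0.711 μm/a
  Cl⁻ term: 0.01025·12.2^0.27·exp(0.036·83+0.049·16.3) = 0.8883
  r_corr = 0.711 + 0.8883 = 1.599 μm/a
carbon steel: temperature factor f = -0.054·(6.3) = -0.3402
  Pd branch = 1.77·Pd^0.52·e^(0.02·RH+f) = 18.22 μm/a
  Cl⁻ term: 0.102·12.2^0.62·exp(0.033·83+0.04·16.3) = 14.28
  r_corr = 18.22 + 14.28 = 32.51 μm/a
zinc: temperature factor f = -0.071·(6.3) = -0.4473
  SO₂ term: 0.0129·7.0^0.44·exp(0.046·83-0.4473) = 0.8837
  Cl⁻ term: 0.0175·12.2^0.57·exp(0.008·83+0.085·16.3) = 0.5654
  sum: 0.8837 + 0.5654 → r_corr = 1.449 μm/a
Ordering by μm/a: carbon steel (32.5) > copper (1.6) > zinc (1.45)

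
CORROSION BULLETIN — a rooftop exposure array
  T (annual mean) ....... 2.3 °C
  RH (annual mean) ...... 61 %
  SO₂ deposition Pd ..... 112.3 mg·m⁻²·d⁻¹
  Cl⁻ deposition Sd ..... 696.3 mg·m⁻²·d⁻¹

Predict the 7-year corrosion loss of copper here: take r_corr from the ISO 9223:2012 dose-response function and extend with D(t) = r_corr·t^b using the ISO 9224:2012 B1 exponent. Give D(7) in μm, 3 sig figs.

copper: f(T) = +0.126·(T−10) [T≤10 °C] = -0.9702
  Pd branch = 0.0053·Pd^0.26·e^(0.059·RH+f) = 0.2506 μm/a
  Sd branch = 0.01025·Sd^0.27·e^(0.036·RH+0.049·T) = 0.6039 μm/a
  r_corr = 0.2506 + 0.6039 = 0.8545 μm/a
ISO 9224: D(t) = r_corr · t^b with b = 0.667 (copper, B1)
  D(7) = 0.8545 × 7^0.667 = 0.8545 × 3.662 = 3.129 μm

D(7) = 3.13 μm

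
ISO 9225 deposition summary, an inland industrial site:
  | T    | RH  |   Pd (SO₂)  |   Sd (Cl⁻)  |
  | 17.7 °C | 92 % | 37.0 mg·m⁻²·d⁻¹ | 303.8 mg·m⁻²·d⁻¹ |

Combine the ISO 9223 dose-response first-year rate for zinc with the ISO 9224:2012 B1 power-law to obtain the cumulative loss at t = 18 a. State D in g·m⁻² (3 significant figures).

zinc: T>10 °C ⇒ hinge -0.071·(17.7−10) = -0.5467
  SO₂ term: 0.0129·37.0^0.44·exp(0.046·92-0.5467) = 2.518
  Cl⁻ term: 0.0175·303.8^0.57·exp(0.008·92+0.085·17.7) = 4.277
  r_corr = 2.518 + 4.277 = 6.795 μm/a
Long-term exponent b (ISO 9224 Table 2, B1) = 0.813
  D(18) = 6.795 × 18^0.813 = 6.795 × 10.48 = 71.24 μm
  Mass loss = 71.24 μm × 7.14 g/cm³ = 508.7 g·m⁻²

D(18) = 509 g·m⁻²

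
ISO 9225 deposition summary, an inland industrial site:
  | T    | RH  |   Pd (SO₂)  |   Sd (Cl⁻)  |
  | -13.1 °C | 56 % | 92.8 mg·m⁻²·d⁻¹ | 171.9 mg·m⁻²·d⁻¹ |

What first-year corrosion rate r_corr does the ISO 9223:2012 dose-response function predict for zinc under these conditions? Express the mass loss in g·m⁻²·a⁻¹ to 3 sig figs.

zinc: T≤10 °C ⇒ hinge +0.038·(-13.1−10) = -0.8778
  sulphur-dioxide contribution → 0.5174 μm/a
  chloride contribution → 0.1691 μm/a
  ⇒ r_corr(zinc) = 0.6865 μm/a
Convert to mass loss: 0.6865 μm/a × 7.14 g/cm³ = 4.902 g·m⁻²·a⁻¹

r_corr = 4.90 g·m⁻²·a⁻¹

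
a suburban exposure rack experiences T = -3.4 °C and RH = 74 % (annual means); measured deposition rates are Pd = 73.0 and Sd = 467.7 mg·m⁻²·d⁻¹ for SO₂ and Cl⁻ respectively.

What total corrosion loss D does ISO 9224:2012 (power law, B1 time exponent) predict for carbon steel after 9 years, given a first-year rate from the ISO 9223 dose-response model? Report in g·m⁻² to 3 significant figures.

carbon steel: temperature factor f = +0.150·(-13.4) = -2.0100
  Pd branch = 1.77·Pd^0.52·e^(0.02·RH+f) = 9.699 μm/a
  Sd branch = 0.102·Sd^0.62·e^(0.033·RH+0.04·T) = 46.29 μm/a
  sum: 9.699 + 46.29 → r_corr = 55.99 μm/a
Long-term exponent b (ISO 9224 Table 2, B1) = 0.523
  D(9) = 55.99 × 9^0.523 = 55.99 × 3.156 = 176.7 μm
  Mass loss = 176.7 μm × 7.85 g/cm³ = 1387 g·m⁻²

D(9) = 1.39e+03 g·m⁻²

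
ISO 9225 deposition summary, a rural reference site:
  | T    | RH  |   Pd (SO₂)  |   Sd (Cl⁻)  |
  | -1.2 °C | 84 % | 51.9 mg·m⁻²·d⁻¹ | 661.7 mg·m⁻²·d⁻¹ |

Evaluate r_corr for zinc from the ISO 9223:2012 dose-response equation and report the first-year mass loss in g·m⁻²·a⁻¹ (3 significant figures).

r_corr = 25.3 g·m⁻²·a⁻¹

zinc: f(T) = +0.038·(T−10) [T≤10 °C] = -0.4256
  sulphur-dioxide contribution → 2.283 μm/a
  chloride contribution → 1.254 μm/a
  total first-year rate 3.537 μm/a
Convert to mass loss: 3.537 μm/a × 7.14 g/cm³ = 25.26 g·m⁻²·a⁻¹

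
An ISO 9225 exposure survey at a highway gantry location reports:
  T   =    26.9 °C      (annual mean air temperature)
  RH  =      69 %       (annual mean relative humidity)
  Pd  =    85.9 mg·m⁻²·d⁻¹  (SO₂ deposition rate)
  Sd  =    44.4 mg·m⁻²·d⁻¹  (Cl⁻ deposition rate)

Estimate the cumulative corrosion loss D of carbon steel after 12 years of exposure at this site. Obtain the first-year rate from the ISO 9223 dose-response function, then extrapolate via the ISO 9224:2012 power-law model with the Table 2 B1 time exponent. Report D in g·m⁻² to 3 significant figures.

carbon steel: f(T) = -0.054·(T−10) [T>10 °C] = -0.9126
  SO₂ term: 1.77·85.9^0.52·exp(0.02·69-0.9126) = 28.62
  Sd branch = 0.102·Sd^0.62·e^(0.033·RH+0.04·T) = 30.63 μm/a
  r_corr = 28.62 + 30.63 = 59.25 μm/a
Long-term exponent b (ISO 9224 Table 2, B1) = 0.523
  D(12) = 59.25 × 12^0.523 = 59.25 × 3.668 = 217.3 μm
  Mass loss = 217.3 μm × 7.85 g/cm³ = 1706 g·m⁻²

D(12) = 1.71e+03 g·m⁻²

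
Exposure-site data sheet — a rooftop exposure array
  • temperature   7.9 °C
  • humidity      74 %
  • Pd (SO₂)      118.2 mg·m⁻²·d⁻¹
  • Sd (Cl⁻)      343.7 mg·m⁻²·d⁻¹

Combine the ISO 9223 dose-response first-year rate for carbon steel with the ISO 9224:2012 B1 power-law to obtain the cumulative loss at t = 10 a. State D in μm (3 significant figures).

D(10) = 427 μm

carbon steel: f(T) = +0.150·(T−10) [T≤10 °C] = -0.3150
  Pd branch = 1.77·Pd^0.52·e^(0.02·RH+f) = 67.87 μm/a
  Sd branch = 0.102·Sd^0.62·e^(0.033·RH+0.04·T) = 60.09 μm/a
  r_corr = 67.87 + 60.09 = 128 μm/a
Long-term exponent b (ISO 9224 Table 2, B1) = 0.523
  D(10) = 128 × 10^0.523 = 128 × 3.334 = 426.7 μm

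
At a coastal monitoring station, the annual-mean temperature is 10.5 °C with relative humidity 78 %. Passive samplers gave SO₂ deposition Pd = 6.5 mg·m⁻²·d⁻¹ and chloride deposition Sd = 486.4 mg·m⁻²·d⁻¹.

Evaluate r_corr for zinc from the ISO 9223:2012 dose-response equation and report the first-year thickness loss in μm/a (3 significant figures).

zinc: T>10 °C ⇒ hinge -0.071·(10.5−10) = -0.0355
  sulphur-dioxide contribution → 1.026 μm/a
  chloride contribution → 2.712 μm/a
  ⇒ r_corr(zinc) = 3.738 μm/a

r_corr = 3.74 μm/a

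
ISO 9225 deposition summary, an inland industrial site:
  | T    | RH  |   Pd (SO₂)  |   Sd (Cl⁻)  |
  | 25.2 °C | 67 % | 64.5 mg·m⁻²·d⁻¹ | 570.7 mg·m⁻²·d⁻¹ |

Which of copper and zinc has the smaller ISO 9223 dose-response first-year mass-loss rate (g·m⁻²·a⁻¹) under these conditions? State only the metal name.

copper: f(T) = -0.080·(T−10) [T>10 °C] = -1.2160
  SO₂ term: 0.0053·64.5^0.26·exp(0.059·67-1.2160) = 0.2418
  Sd branch = 0.01025·Sd^0.27·e^(0.036·RH+0.049·T) = 2.181 μm/a
  r_corr = 0.2418 + 2.181 = 2.423 μm/a
  mass loss = 2.423 μm/a × 8.96 g/cm³ = 21.71 g·m⁻²·a⁻¹
zinc: f(T) = -0.071·(T−10) [T>10 °C] = -1.0792
  SO₂ term: 0.0129·64.5^0.44·exp(0.046·67-1.0792) = 0.5979
  Cl⁻ term: 0.0175·570.7^0.57·exp(0.008·67+0.085·25.2) = 9.489
  r_corr = 0.5979 + 9.489 = 10.09 μm/a
  mass loss = 10.09 μm/a × 7.14 g/cm³ = 72.02 g·m⁻²·a⁻¹
Ordering by g·m⁻²·a⁻¹: zinc (72) > copper (21.7)

copper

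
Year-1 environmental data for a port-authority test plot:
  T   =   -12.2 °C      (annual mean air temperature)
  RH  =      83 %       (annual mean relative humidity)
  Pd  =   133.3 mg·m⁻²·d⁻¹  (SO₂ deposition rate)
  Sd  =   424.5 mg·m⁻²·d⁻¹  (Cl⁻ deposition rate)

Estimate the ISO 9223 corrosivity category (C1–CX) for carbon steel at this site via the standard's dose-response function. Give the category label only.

carbon steel: f(T) = +0.150·(T−10) [T≤10 °C] = -3.3300
  sulphur-dioxide contribution → 4.242 μm/a
  chloride contribution → 41.26 μm/a
  ⇒ r_corr(carbon steel) = 45.5 μm/a
Category bounds: 25…50 μm/a bracket r_corr ⇒ C3

C3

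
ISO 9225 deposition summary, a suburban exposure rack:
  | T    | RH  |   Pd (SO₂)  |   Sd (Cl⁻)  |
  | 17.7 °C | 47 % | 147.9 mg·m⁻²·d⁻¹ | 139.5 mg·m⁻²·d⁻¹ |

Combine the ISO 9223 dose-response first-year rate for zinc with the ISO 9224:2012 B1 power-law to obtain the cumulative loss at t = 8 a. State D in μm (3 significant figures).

zinc: f(T) = -0.071·(T−10) [T>10 °C] = -0.5467
  SO₂ term: 0.0129·147.9^0.44·exp(0.046·47-0.5467) = 0.5846
  Cl⁻ term: 0.0175·139.5^0.57·exp(0.008·47+0.085·17.7) = 1.915
  r_corr = 0.5846 + 1.915 = 2.5 μm/a
Power-law: D(8) = r_corr · 8^0.813
  D(8) = 2.5 × 8^0.813 = 2.5 × 5.423 = 13.55 μm

D(8) = 13.6 μm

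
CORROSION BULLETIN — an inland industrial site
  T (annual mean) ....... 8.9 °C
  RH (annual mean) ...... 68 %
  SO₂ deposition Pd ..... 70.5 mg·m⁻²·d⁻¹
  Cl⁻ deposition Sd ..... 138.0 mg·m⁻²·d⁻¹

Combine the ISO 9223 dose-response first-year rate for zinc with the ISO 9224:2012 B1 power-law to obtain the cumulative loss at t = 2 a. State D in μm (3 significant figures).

D(2) = 5.10 μm

zinc: temperature factor f = +0.038·(-1.1) = -0.0418
  Pd branch = 0.0129·Pd^0.44·e^(0.046·RH+f) = 1.837 μm/a
  Cl⁻ term: 0.0175·138.0^0.57·exp(0.008·68+0.085·8.9) = 1.066
  r_corr = 1.837 + 1.066 = 2.903 μm/a
Long-term exponent b (ISO 9224 Table 2, B1) = 0.813
  D(2) = 2.903 × 2^0.813 = 2.903 × 1.757 = 5.099 μm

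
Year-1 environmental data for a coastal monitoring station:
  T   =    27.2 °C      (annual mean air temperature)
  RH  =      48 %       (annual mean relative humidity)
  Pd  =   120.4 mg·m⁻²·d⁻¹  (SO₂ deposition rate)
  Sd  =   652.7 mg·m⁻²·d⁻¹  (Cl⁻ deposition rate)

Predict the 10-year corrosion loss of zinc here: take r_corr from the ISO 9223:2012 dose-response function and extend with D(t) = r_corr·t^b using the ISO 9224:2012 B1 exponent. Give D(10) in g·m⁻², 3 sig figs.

D(10) = 497 g·m⁻²

zinc: f(T) = -0.071·(T−10) [T>10 °C] = -1.2212
  sulphur-dioxide contribution → 0.2849 μm/a
  chloride contribution → 10.43 μm/a
  total first-year rate 10.71 μm/a
Long-term exponent b (ISO 9224 Table 2, B1) = 0.813
  D(10) = 10.71 × 10^0.813 = 10.71 × 6.501 = 69.66 μm
  Mass loss = 69.66 μm × 7.14 g/cm³ = 497.4 g·m⁻²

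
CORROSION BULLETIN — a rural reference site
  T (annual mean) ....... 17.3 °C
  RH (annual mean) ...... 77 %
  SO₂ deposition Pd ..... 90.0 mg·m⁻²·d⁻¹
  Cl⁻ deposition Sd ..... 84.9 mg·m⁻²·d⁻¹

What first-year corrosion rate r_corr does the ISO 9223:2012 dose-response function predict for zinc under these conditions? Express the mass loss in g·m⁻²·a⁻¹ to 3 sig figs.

r_corr = 26.4 g·m⁻²·a⁻¹

zinc: f(T) = -0.071·(T−10) [T>10 °C] = -0.5183
  SO₂ term: 0.0129·90.0^0.44·exp(0.046·77-0.5183) = 1.921
  Sd branch = 0.0175·Sd^0.57·e^(0.008·RH+0.085·T) = 1.773 μm/a
  r_corr = 1.921 + 1.773 = 3.694 μm/a
Convert to mass loss: 3.694 μm/a × 7.14 g/cm³ = 26.38 g·m⁻²·a⁻¹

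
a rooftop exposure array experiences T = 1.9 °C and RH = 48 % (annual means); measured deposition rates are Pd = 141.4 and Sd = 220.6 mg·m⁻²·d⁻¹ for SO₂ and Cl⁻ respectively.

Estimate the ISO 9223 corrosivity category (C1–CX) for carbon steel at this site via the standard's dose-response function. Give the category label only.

C3

carbon steel: T≤10 °C ⇒ hinge +0.150·(1.9−10) = -1.2150
  SO₂ term: 1.77·141.4^0.52·exp(0.02·48-1.2150) = 18.01
  Sd branch = 0.102·Sd^0.62·e^(0.033·RH+0.04·T) = 15.23 μm/a
  r_corr = 18.01 + 15.23 = 33.23 μm/a
ISO 9223 Table 2 (carbon steel): 25 < 33.2 ≤ 50 μm/a ⇒ C3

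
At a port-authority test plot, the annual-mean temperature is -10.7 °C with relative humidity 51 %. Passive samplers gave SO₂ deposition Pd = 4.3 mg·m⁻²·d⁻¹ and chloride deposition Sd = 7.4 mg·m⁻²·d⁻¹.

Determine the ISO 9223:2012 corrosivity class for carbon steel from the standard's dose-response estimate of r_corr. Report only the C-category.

carbon steel: f(T) = +0.150·(T−10) [T≤10 °C] = -3.1050
  SO₂ term: 1.77·4.3^0.52·exp(0.02·51-3.1050) = 0.4698
  Sd branch = 0.102·Sd^0.62·e^(0.033·RH+0.04·T) = 1.238 μm/a
  r_corr = 0.4698 + 1.238 = 1.707 μm/a
ISO 9223 Table 2 (carbon steel): 1.3 < 1.71 ≤ 25 μm/a ⇒ C2

C2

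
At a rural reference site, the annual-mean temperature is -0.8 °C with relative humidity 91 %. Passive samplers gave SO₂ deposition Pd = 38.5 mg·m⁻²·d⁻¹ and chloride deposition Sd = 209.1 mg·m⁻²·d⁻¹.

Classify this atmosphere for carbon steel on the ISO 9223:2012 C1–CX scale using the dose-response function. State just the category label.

C4

carbon steel: temperature factor f = +0.150·(-10.8) = -1.6200
  Pd branch = 1.77·Pd^0.52·e^(0.02·RH+f) = 14.43 μm/a
  Cl⁻ term: 0.102·209.1^0.62·exp(0.033·91+0.04·-0.8) = 54.64
  r_corr = 14.43 + 54.64 = 69.07 μm/a
ISO 9223 Table 2 (carbon steel): 50 < 69.1 ≤ 80 μm/a ⇒ C4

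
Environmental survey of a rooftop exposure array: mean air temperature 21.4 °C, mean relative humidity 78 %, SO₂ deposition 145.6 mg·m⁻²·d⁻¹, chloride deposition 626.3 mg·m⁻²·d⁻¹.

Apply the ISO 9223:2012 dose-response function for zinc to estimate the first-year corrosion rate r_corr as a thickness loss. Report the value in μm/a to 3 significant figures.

r_corr = 9.77 μm/a

zinc: T>10 °C ⇒ hinge -0.071·(21.4−10) = -0.8094
  SO₂ term: 0.0129·145.6^0.44·exp(0.046·78-0.8094) = 1.858
  Cl⁻ term: 0.0175·626.3^0.57·exp(0.008·78+0.085·21.4) = 7.91
  r_corr = 1.858 + 7.91 = 9.768 μm/a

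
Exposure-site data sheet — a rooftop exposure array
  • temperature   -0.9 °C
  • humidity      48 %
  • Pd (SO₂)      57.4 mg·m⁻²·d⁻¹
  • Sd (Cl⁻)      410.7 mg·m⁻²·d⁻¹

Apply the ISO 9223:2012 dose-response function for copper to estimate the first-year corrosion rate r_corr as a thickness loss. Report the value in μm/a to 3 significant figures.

r_corr = 0.346 μm/a

copper: f(T) = +0.126·(T−10) [T≤10 °C] = -1.3734
  SO₂ term: 0.0053·57.4^0.26·exp(0.059·48-1.3734) = 0.06532
  Sd branch = 0.01025·Sd^0.27·e^(0.036·RH+0.049·T) = 0.2803 μm/a
  sum: 0.06532 + 0.2803 → r_corr = 0.3457 μm/a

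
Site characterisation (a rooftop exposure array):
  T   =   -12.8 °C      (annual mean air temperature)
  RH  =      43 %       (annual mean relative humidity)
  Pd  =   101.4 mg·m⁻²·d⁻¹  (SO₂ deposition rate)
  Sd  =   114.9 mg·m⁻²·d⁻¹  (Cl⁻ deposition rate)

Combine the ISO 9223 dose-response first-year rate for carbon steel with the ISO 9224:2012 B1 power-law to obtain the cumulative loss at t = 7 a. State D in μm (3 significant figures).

carbon steel: f(T) = +0.150·(T−10) [T≤10 °C] = -3.4200
  Pd branch = 1.77·Pd^0.52·e^(0.02·RH+f) = 1.511 μm/a
  Cl⁻ term: 0.102·114.9^0.62·exp(0.033·43+0.04·-12.8) = 4.785
  sum: 1.511 + 4.785 → r_corr = 6.296 μm/a
Power-law: D(7) = r_corr · 7^0.523
  D(7) = 6.296 × 7^0.523 = 6.296 × 2.767 = 17.42 μm

D(7) = 17.4 μm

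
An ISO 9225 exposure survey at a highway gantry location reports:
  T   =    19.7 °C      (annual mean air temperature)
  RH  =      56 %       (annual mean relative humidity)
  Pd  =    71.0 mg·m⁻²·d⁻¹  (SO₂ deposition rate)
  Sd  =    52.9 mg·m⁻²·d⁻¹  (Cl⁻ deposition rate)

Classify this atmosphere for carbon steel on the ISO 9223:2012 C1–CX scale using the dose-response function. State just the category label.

C3

carbon steel: T>10 °C ⇒ hinge -0.054·(19.7−10) = -0.5238
  SO₂ term: 1.77·71.0^0.52·exp(0.02·56-0.5238) = 29.48
  Sd branch = 0.102·Sd^0.62·e^(0.033·RH+0.04·T) = 16.67 μm/a
  sum: 29.48 + 16.67 → r_corr = 46.15 μm/a
ISO 9223 Table 2 (carbon steel): 25 < 46.2 ≤ 50 μm/a ⇒ C3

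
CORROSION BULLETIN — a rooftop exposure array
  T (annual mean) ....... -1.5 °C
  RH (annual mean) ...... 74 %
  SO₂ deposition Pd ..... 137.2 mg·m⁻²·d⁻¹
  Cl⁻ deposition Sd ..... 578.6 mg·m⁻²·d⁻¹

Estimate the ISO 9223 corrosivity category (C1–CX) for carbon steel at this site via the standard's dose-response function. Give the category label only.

C4

carbon steel: temperature factor f = +0.150·(-11.5) = -1.7250
  Pd branch = 1.77·Pd^0.52·e^(0.02·RH+f) = 17.91 μm/a
  Sd branch = 0.102·Sd^0.62·e^(0.033·RH+0.04·T) = 56.99 μm/a
  r_corr = 17.91 + 56.99 = 74.89 μm/a
74.9 μm/a falls in (50, 80] for carbon steel → category C4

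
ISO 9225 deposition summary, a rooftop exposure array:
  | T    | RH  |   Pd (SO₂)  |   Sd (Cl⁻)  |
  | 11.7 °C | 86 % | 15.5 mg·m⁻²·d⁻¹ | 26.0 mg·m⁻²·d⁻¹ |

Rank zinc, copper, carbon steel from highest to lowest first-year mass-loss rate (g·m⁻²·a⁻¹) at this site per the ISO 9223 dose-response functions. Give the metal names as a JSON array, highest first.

["carbon steel", "copper", "zinc"]

zinc: temperature factor f = -0.071·(1.7) = -0.1207
  Pd branch = 0.0129·Pd^0.44·e^(0.046·RH+f) = 1.995 μm/a
  Cl⁻ term: 0.0175·26.0^0.57·exp(0.008·86+0.085·11.7) = 0.6029
  r_corr = 1.995 + 0.6029 = 2.598 μm/a
  mass loss = 2.598 μm/a × 7.14 g/cm³ = 18.55 g·m⁻²·a⁻¹
copper: temperature factor f = -0.080·(1.7) = -0.1360
  SO₂ term: 0.0053·15.5^0.26·exp(0.059·86-0.1360) = 1.508
  Sd branch = 0.01025·Sd^0.27·e^(0.036·RH+0.049·T) = 0.969 μm/a
  sum: 1.508 + 0.969 → r_corr = 2.477 μm/a
  mass loss = 2.477 μm/a × 8.96 g/cm³ = 22.19 g·m⁻²·a⁻¹
carbon steel: temperature factor f = -0.054·(1.7) = -0.0918
  Pd branch = 1.77·Pd^0.52·e^(0.02·RH+f) = 37.5 μm/a
  Sd branch = 0.102·Sd^0.62·e^(0.033·RH+0.04·T) = 20.97 μm/a
  r_corr = 37.5 + 20.97 = 58.48 μm/a
  mass loss = 58.48 μm/a × 7.85 g/cm³ = 459 g·m⁻²·a⁻¹
Ordering by g·m⁻²·a⁻¹: carbon steel (459) > copper (22.2) > zinc (18.6)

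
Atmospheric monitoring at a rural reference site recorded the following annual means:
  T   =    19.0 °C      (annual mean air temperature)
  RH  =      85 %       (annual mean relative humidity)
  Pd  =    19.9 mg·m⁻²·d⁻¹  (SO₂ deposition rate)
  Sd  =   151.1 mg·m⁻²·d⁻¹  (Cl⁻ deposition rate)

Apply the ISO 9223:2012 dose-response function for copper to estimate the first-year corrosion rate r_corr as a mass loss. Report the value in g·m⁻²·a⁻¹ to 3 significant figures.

copper: T>10 °C ⇒ hinge -0.080·(19.0−10) = -0.7200
  Pd branch = 0.0053·Pd^0.26·e^(0.059·RH+f) = 0.8458 μm/a
  Cl⁻ term: 0.01025·151.1^0.27·exp(0.036·85+0.049·19.0) = 2.15
  sum: 0.8458 + 2.15 → r_corr = 2.996 μm/a
Convert to mass loss: 2.996 μm/a × 8.96 g/cm³ = 26.84 g·m⁻²·a⁻¹

r_corr = 26.8 g·m⁻²·a⁻¹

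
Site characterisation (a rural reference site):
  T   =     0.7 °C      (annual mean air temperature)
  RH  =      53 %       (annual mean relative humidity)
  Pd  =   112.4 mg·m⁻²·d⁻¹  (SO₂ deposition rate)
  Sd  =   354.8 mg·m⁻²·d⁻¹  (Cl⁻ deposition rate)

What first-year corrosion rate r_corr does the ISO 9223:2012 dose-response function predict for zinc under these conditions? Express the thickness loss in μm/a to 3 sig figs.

zinc: f(T) = +0.038·(T−10) [T≤10 °C] = -0.3534
  SO₂ term: 0.0129·112.4^0.44·exp(0.046·53-0.3534) = 0.8284
  Cl⁻ term: 0.0175·354.8^0.57·exp(0.008·53+0.085·0.7) = 0.8063
  r_corr = 0.8284 + 0.8063 = 1.635 μm/a

r_corr = 1.63 μm/a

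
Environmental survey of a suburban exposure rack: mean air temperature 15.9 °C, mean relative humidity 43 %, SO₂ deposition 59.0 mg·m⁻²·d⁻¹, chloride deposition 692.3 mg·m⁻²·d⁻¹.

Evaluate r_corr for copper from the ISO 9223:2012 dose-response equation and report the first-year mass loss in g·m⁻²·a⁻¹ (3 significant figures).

copper: f(T) = -0.080·(T−10) [T>10 °C] = -0.4720
  sulphur-dioxide contribution → 0.1206 μm/a
  chloride contribution → 0.6141 μm/a
  ⇒ r_corr(copper) = 0.7348 μm/a
Convert to mass loss: 0.7348 μm/a × 8.96 g/cm³ = 6.583 g·m⁻²·a⁻¹

r_corr = 6.58 g·m⁻²·a⁻¹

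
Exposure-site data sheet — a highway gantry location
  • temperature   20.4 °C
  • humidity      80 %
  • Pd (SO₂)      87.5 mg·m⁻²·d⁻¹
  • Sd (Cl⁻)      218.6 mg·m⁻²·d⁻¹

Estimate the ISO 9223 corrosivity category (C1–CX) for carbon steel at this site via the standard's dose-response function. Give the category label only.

C5

carbon steel: f(T) = -0.054·(T−10) [T>10 °C] = -0.5616
  sulphur-dioxide contribution → 51.14 μm/a
  chloride contribution → 91.22 μm/a
  ⇒ r_corr(carbon steel) = 142.4 μm/a
142 μm/a falls in (80, 200] for carbon steel → category C5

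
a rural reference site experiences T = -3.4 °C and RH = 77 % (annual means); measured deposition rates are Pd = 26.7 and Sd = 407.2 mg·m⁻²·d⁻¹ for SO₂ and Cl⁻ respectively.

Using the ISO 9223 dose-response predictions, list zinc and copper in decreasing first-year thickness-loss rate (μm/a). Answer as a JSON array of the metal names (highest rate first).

zinc: f(T) = +0.038·(T−10) [T≤10 °C] = -0.5092
  SO₂ term: 0.0129·26.7^0.44·exp(0.046·77-0.5092) = 1.136
  Cl⁻ term: 0.0175·407.2^0.57·exp(0.008·77+0.085·-3.4) = 0.7458
  sum: 1.136 + 0.7458 → r_corr = 1.882 μm/a
copper: temperature factor f = +0.126·(-13.4) = -1.6884
  SO₂ term: 0.0053·26.7^0.26·exp(0.059·77-1.6884) = 0.2162
  Cl⁻ term: 0.01025·407.2^0.27·exp(0.036·77+0.049·-3.4) = 0.7029
  sum: 0.2162 + 0.7029 → r_corr = 0.9191 μm/a
Ordering by μm/a: zinc (1.88) > copper (0.919)

["zinc", "copper"]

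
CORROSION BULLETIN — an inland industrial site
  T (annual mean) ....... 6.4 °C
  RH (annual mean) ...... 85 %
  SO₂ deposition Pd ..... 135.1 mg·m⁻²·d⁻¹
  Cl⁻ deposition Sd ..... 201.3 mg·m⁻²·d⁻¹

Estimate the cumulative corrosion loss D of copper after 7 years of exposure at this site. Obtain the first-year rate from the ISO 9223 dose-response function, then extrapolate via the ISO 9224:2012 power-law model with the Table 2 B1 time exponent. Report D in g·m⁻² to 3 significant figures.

copper: T≤10 °C ⇒ hinge +0.126·(6.4−10) = -0.4536
  SO₂ term: 0.0053·135.1^0.26·exp(0.059·85-0.4536) = 1.817
  Cl⁻ term: 0.01025·201.3^0.27·exp(0.036·85+0.049·6.4) = 1.253
  sum: 1.817 + 1.253 → r_corr = 3.069 μm/a
ISO 9224: D(t) = r_corr · t^b with b = 0.667 (copper, B1)
  D(7) = 3.069 × 7^0.667 = 3.069 × 3.662 = 11.24 μm
  Mass loss = 11.24 μm × 8.96 g/cm³ = 100.7 g·m⁻²

D(7) = 101 g·m⁻²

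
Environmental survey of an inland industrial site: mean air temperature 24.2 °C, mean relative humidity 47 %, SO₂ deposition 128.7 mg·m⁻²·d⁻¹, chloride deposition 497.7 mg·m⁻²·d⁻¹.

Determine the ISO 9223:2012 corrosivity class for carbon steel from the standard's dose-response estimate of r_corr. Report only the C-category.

carbon steel: T>10 °C ⇒ hinge -0.054·(24.2−10) = -0.7668
  sulphur-dioxide contribution → 26.31 μm/a
  chloride contribution → 59.53 μm/a
  ⇒ r_corr(carbon steel) = 85.84 μm/a
ISO 9223 Table 2 (carbon steel): 80 < 85.8 ≤ 200 μm/a ⇒ C5

C5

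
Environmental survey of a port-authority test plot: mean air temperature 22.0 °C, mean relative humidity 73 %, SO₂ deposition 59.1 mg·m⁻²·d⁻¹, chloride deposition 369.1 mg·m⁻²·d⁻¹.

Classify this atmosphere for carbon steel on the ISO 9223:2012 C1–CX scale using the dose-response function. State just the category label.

C5

carbon steel: temperature factor f = -0.054·(12.0) = -0.6480
  SO₂ term: 1.77·59.1^0.52·exp(0.02·73-0.6480) = 33.25
  Sd branch = 0.102·Sd^0.62·e^(0.033·RH+0.04·T) = 106.8 μm/a
  r_corr = 33.25 + 106.8 = 140.1 μm/a
140 μm/a falls in (80, 200] for carbon steel → category C5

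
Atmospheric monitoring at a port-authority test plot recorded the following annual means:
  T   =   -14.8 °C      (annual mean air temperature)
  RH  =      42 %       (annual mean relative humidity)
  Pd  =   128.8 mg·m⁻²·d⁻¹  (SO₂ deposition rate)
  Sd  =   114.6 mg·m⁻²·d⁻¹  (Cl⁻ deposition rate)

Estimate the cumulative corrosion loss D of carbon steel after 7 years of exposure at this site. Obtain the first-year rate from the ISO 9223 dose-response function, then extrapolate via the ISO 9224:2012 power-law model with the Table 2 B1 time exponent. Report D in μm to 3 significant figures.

carbon steel: temperature factor f = +0.150·(-24.8) = -3.7200
  sulphur-dioxide contribution → 1.243 μm/a
  chloride contribution → 4.267 μm/a
  ⇒ r_corr(carbon steel) = 5.51 μm/a
ISO 9224: D(t) = r_corr · t^b with b = 0.523 (carbon steel, B1)
  D(7) = 5.51 × 7^0.523 = 5.51 × 2.767 = 15.24 μm

D(7) = 15.2 μm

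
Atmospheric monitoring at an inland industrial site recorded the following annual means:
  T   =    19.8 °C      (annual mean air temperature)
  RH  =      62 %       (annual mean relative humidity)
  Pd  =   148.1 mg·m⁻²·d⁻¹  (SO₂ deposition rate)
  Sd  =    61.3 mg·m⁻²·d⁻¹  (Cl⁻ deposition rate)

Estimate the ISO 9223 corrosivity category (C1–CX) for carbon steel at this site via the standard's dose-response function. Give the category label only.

C4

carbon steel: f(T) = -0.054·(T−10) [T>10 °C] = -0.5292
  SO₂ term: 1.77·148.1^0.52·exp(0.02·62-0.5292) = 48.46
  Sd branch = 0.102·Sd^0.62·e^(0.033·RH+0.04·T) = 22.35 μm/a
  sum: 48.46 + 22.35 → r_corr = 70.81 μm/a
Category bounds: 50…80 μm/a bracket r_corr ⇒ C4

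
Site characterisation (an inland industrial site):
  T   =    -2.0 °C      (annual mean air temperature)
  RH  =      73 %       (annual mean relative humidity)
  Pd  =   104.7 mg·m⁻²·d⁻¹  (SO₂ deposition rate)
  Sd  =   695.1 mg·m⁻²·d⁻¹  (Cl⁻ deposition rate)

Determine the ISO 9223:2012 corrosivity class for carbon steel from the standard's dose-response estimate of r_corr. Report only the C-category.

carbon steel: f(T) = +0.150·(T−10) [T≤10 °C] = -1.8000
  Pd branch = 1.77·Pd^0.52·e^(0.02·RH+f) = 14.15 μm/a
  Cl⁻ term: 0.102·695.1^0.62·exp(0.033·73+0.04·-2.0) = 60.55
  sum: 14.15 + 60.55 → r_corr = 74.7 μm/a
ISO 9223 Table 2 (carbon steel): 50 < 74.7 ≤ 80 μm/a ⇒ C4

C4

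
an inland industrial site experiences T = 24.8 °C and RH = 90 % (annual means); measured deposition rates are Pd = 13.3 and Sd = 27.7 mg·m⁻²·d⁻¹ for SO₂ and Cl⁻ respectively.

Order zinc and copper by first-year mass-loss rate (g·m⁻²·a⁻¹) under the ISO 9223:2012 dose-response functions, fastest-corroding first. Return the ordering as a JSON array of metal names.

zinc: T>10 °C ⇒ hinge -0.071·(24.8−10) = -1.0508
  Pd branch = 0.0129·Pd^0.44·e^(0.046·RH+f) = 0.8845 μm/a
  Cl⁻ term: 0.0175·27.7^0.57·exp(0.008·90+0.085·24.8) = 1.965
  sum: 0.8845 + 1.965 → r_corr = 2.85 μm/a
  mass loss = 2.85 μm/a × 7.14 g/cm³ = 20.35 g·m⁻²·a⁻¹
copper: temperature factor f = -0.080·(14.8) = -1.1840
  Pd branch = 0.0053·Pd^0.26·e^(0.059·RH+f) = 0.6432 μm/a
  Cl⁻ term: 0.01025·27.7^0.27·exp(0.036·90+0.049·24.8) = 2.163
  r_corr = 0.6432 + 2.163 = 2.806 μm/a
  mass loss = 2.806 μm/a × 8.96 g/cm³ = 25.14 g·m⁻²·a⁻¹
Ordering by g·m⁻²·a⁻¹: copper (25.1) > zinc (20.3)

["copper", "zinc"]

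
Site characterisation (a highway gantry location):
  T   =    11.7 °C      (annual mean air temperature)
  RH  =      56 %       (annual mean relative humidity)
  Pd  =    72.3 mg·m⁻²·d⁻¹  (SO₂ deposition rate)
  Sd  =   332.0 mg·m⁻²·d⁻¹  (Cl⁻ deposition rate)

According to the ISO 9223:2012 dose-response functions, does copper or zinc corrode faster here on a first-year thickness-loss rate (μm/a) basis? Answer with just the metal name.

zinc

copper: f(T) = -0.080·(T−10) [T>10 °C] = -0.1360
  SO₂ term: 0.0053·72.3^0.26·exp(0.059·56-0.1360) = 0.3833
  Sd branch = 0.01025·Sd^0.27·e^(0.036·RH+0.049·T) = 0.6546 μm/a
  r_corr = 0.3833 + 0.6546 = 1.038 μm/a
zinc: temperature factor f = -0.071·(1.7) = -0.1207
  Pd branch = 0.0129·Pd^0.44·e^(0.046·RH+f) = 0.9884 μm/a
  Cl⁻ term: 0.0175·332.0^0.57·exp(0.008·56+0.085·11.7) = 2.026
  sum: 0.9884 + 2.026 → r_corr = 3.014 μm/a
Ordering by μm/a: zinc (3.01) > copper (1.04)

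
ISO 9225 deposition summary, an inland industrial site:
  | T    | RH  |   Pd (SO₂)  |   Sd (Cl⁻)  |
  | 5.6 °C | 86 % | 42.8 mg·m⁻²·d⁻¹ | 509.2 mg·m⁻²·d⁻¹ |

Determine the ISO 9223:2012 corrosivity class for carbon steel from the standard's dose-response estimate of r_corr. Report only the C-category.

C5

carbon steel: T≤10 °C ⇒ hinge +0.150·(5.6−10) = -0.6600
  sulphur-dioxide contribution → 36.03 μm/a
  chloride contribution → 103.9 μm/a
  total first-year rate 139.9 μm/a
140 μm/a falls in (80, 200] for carbon steel → category C5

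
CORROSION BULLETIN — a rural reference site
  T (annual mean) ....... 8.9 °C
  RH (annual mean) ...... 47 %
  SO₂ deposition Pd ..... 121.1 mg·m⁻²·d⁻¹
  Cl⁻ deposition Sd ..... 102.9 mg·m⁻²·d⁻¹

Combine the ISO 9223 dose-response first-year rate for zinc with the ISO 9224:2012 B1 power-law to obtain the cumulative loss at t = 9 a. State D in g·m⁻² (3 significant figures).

zinc: temperature factor f = +0.038·(-1.1) = -0.0418
  Pd branch = 0.0129·Pd^0.44·e^(0.046·RH+f) = 0.8871 μm/a
  Sd branch = 0.0175·Sd^0.57·e^(0.008·RH+0.085·T) = 0.762 μm/a
  sum: 0.8871 + 0.762 → r_corr = 1.649 μm/a
ISO 9224: D(t) = r_corr · t^b with b = 0.813 (zinc, B1)
  D(9) = 1.649 × 9^0.813 = 1.649 × 5.968 = 9.841 μm
  Mass loss = 9.841 μm × 7.14 g/cm³ = 70.27 g·m⁻²

D(9) = 70.3 g·m⁻²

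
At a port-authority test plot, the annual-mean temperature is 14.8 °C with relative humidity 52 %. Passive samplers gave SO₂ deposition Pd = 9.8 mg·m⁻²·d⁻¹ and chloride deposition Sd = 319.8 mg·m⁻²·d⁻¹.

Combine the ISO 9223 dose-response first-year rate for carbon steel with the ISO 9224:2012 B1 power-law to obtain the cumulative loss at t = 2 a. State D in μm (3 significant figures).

carbon steel: f(T) = -0.054·(T−10) [T>10 °C] = -0.2592
  Pd branch = 1.77·Pd^0.52·e^(0.02·RH+f) = 12.66 μm/a
  Sd branch = 0.102·Sd^0.62·e^(0.033·RH+0.04·T) = 36.64 μm/a
  r_corr = 12.66 + 36.64 = 49.3 μm/a
Power-law: D(2) = r_corr · 2^0.523
  D(2) = 49.3 × 2^0.523 = 49.3 × 1.437 = 70.85 μm

D(2) = 70.8 μm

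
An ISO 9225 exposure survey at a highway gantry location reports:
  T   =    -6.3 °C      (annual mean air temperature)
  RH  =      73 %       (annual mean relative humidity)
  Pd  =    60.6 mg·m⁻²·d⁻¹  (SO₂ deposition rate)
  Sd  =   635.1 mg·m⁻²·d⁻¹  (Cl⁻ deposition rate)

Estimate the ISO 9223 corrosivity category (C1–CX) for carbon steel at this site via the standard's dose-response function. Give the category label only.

carbon steel: f(T) = +0.150·(T−10) [T≤10 °C] = -2.4450
  Pd branch = 1.77·Pd^0.52·e^(0.02·RH+f) = 5.586 μm/a
  Sd branch = 0.102·Sd^0.62·e^(0.033·RH+0.04·T) = 48.21 μm/a
  sum: 5.586 + 48.21 → r_corr = 53.8 μm/a
Category bounds: 50…80 μm/a bracket r_corr ⇒ C4

C4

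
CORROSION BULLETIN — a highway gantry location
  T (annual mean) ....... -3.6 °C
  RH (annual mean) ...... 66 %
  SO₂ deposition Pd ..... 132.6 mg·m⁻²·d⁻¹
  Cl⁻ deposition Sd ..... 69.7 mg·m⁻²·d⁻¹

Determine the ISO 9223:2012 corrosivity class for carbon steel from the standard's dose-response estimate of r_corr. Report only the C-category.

carbon steel: f(T) = +0.150·(T−10) [T≤10 °C] = -2.0400
  Pd branch = 1.77·Pd^0.52·e^(0.02·RH+f) = 10.94 μm/a
  Sd branch = 0.102·Sd^0.62·e^(0.033·RH+0.04·T) = 10.83 μm/a
  sum: 10.94 + 10.83 → r_corr = 21.77 μm/a
21.8 μm/a falls in (1.3, 25] for carbon steel → category C2

C2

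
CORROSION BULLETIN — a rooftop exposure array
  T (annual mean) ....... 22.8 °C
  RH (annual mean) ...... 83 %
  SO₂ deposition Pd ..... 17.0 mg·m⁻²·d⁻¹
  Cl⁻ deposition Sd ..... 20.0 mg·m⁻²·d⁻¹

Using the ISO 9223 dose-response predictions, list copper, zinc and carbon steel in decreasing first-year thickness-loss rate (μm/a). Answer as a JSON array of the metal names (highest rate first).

copper: T>10 °C ⇒ hinge -0.080·(22.8−10) = -1.0240
  sulphur-dioxide contribution → 0.5324 μm/a
  chloride contribution → 1.396 μm/a
  ⇒ r_corr(copper) = 1.928 μm/a
zinc: T>10 °C ⇒ hinge -0.071·(22.8−10) = -0.9088
  sulphur-dioxide contribution → 0.8231 μm/a
  chloride contribution → 1.302 μm/a
  ⇒ r_corr(zinc) = 2.125 μm/a
carbon steel: temperature factor f = -0.054·(12.8) = -0.6912
  sulphur-dioxide contribution → 20.35 μm/a
  chloride contribution → 25.17 μm/a
  total first-year rate 45.52 μm/a
Ordering by μm/a: carbon steel (45.5) > zinc (2.13) > copper (1.93)

["carbon steel", "zinc", "copper"]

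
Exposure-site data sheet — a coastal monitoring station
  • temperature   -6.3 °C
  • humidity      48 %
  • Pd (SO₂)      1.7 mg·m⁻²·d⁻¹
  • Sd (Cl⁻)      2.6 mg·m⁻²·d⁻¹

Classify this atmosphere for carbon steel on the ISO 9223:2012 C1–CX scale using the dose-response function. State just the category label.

C1

carbon steel: T≤10 °C ⇒ hinge +0.150·(-6.3−10) = -2.4450
  sulphur-dioxide contribution → 0.5283 μm/a
  chloride contribution → 0.6988 μm/a
  total first-year rate 1.227 μm/a
ISO 9223 Table 2 (carbon steel): 0 < 1.23 ≤ 1.3 μm/a ⇒ C1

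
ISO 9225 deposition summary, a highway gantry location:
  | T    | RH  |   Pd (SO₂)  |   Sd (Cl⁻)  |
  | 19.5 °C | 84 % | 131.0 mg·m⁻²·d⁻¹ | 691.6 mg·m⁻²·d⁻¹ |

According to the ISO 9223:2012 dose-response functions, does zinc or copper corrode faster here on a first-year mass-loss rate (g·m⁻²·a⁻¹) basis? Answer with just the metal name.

zinc

zinc: T>10 °C ⇒ hinge -0.071·(19.5−10) = -0.6745
  sulphur-dioxide contribution → 2.675 μm/a
  chloride contribution → 7.472 μm/a
  ⇒ r_corr(zinc) = 10.15 μm/a
  mass loss = 10.15 μm/a × 7.14 g/cm³ = 72.45 g·m⁻²·a⁻¹
copper: f(T) = -0.080·(T−10) [T>10 °C] = -0.7600
  sulphur-dioxide contribution → 1.25 μm/a
  chloride contribution → 3.204 μm/a
  ⇒ r_corr(copper) = 4.455 μm/a
  mass loss = 4.455 μm/a × 8.96 g/cm³ = 39.92 g·m⁻²·a⁻¹
Ordering by g·m⁻²·a⁻¹: zinc (72.5) > copper (39.9)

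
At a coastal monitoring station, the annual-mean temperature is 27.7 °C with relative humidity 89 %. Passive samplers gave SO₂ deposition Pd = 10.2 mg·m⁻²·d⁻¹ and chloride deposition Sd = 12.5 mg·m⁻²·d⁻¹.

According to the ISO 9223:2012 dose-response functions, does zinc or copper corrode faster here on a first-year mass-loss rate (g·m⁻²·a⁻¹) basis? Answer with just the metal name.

zinc: temperature factor f = -0.071·(17.7) = -1.2567
  sulphur-dioxide contribution → 0.6118 μm/a
  chloride contribution → 1.585 μm/a
  ⇒ r_corr(zinc) = 2.197 μm/a
  mass loss = 2.197 μm/a × 7.14 g/cm³ = 15.69 g·m⁻²·a⁻¹
copper: T>10 °C ⇒ hinge -0.080·(27.7−10) = -1.4160
  sulphur-dioxide contribution → 0.4488 μm/a
  chloride contribution → 1.94 μm/a
  total first-year rate 2.389 μm/a
  mass loss = 2.389 μm/a × 8.96 g/cm³ = 21.4 g·m⁻²·a⁻¹
Ordering by g·m⁻²·a⁻¹: copper (21.4) > zinc (15.7)

copper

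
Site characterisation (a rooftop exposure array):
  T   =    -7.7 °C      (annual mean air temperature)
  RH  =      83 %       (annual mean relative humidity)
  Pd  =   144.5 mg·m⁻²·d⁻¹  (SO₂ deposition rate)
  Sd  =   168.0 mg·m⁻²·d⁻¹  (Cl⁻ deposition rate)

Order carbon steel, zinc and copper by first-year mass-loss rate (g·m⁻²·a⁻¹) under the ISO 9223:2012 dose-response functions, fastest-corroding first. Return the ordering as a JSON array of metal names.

carbon steel: f(T) = +0.150·(T−10) [T≤10 °C] = -2.6550
  SO₂ term: 1.77·144.5^0.52·exp(0.02·83-2.6550) = 8.689
  Cl⁻ term: 0.102·168.0^0.62·exp(0.033·83+0.04·-7.7) = 27.8
  sum: 8.689 + 27.8 → r_corr = 36.49 μm/a
  mass loss = 36.49 μm/a × 7.85 g/cm³ = 286.4 g·m⁻²·a⁻¹
zinc: f(T) = +0.038·(T−10) [T≤10 °C] = -0.6726
  SO₂ term: 0.0129·144.5^0.44·exp(0.046·83-0.6726) = 2.673
  Cl⁻ term: 0.0175·168.0^0.57·exp(0.008·83+0.085·-7.7) = 0.3278
  sum: 2.673 + 0.3278 → r_corr = 3.001 μm/a
  mass loss = 3.001 μm/a × 7.14 g/cm³ = 21.42 g·m⁻²·a⁻¹
copper: T≤10 °C ⇒ hinge +0.126·(-7.7−10) = -2.2302
  SO₂ term: 0.0053·144.5^0.26·exp(0.059·83-2.2302) = 0.278
  Cl⁻ term: 0.01025·168.0^0.27·exp(0.036·83+0.049·-7.7) = 0.5564
  sum: 0.278 + 0.5564 → r_corr = 0.8344 μm/a
  mass loss = 0.8344 μm/a × 8.96 g/cm³ = 7.476 g·m⁻²·a⁻¹
Ordering by g·m⁻²·a⁻¹: carbon steel (286) > zinc (21.4) > copper (7.48)

["carbon steel", "zinc", "copper"]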